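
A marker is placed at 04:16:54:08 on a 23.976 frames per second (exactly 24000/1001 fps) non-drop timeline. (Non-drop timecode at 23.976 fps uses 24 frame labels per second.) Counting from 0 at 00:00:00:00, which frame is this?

Total seconds to the label: (4 × 3600 + 16 × 60 + 54) = 15414.
Frame index = 15414 × 24 + 8 = 369944.

frame 369944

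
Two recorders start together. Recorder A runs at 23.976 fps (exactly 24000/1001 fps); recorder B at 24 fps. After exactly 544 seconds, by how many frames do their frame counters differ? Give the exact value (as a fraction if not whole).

A emits 24000/1001 × 544 = 13056000/1001 frames; B emits 24 × 544 = 13056.
Difference = 13056/1001 frames (≈ 13.0430); B is ahead of A.

13056/1001 frames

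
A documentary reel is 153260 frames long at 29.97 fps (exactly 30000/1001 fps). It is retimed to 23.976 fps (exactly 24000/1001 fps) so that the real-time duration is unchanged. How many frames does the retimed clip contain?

Target frames = source frames × (target rate / source rate) = 153260 × (24000/1001)/(30000/1001) = 153260 × 4/5 = 122608.

122608 frames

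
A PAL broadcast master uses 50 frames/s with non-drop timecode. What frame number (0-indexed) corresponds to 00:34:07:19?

102369

Total seconds to the label: (0 × 3600 + 34 × 60 + 7) = 2047.
Frame index = 2047 × 50 + 19 = 102369.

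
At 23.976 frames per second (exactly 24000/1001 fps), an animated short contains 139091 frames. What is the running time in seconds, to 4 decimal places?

5801.2538 seconds

Running time = 139091 × 1001/24000 = 139230091/24000 s ≈ 5801.2538 s.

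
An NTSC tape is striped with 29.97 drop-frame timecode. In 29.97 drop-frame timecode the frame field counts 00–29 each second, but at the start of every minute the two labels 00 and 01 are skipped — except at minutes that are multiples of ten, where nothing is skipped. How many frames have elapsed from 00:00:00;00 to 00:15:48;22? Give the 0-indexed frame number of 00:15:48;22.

28434

As if non-drop at 30 labels/s: (0 × 3600 + 15 × 60 + 48) × 30 + 22 = 28462.
Minute boundaries passed: 15; those not divisible by 10: 15 − 1 = 14; dropped labels = 2 × 14 = 28.
Actual frame index = 28462 − 28 = 28434.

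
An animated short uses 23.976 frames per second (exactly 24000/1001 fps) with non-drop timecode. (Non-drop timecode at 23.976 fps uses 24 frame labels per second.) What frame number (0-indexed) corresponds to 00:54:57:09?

frame 79137

Total seconds to the label: (0 × 3600 + 54 × 60 + 57) = 3297.
Frame index = 3297 × 24 + 9 = 79137.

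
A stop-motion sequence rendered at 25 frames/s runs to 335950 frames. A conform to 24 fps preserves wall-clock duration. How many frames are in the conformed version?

322512 frames

Frames at target rate = 335950 × (24) / (25) = 322512.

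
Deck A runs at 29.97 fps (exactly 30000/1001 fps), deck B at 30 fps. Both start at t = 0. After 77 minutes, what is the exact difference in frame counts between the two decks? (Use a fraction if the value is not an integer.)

77 min = 4620 s.
A emits 30000/1001 × 4620 = 1800000/13 frames; B emits 30 × 4620 = 138600.
Difference = 1800/13 frames (≈ 138.4615); B is ahead of A.

1800/13 frames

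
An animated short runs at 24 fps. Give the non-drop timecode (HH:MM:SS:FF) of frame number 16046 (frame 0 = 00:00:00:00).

16046 ÷ 24 = 668 full seconds, remainder 14 frames.
668 s = 0 h 11 min 8 s.
Timecode: 00:11:08:14.

00:11:08:14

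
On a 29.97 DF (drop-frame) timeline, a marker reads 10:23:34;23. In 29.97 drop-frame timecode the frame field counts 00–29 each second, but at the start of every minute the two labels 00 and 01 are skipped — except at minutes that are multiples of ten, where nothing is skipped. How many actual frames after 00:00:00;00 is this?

Complete 10-minute blocks: 62, each 17982 frames → 1114884.
Remaining 3 whole minutes in the current block: 1800 + 2 × 1798 = 5396 frames.
Within the current minute: 34 × 30 + 23 − 2 = 1041 (labels ;00/;01 skipped at this minute). Total = 1114884 + 5396 + 1041 = 1121321.

1121321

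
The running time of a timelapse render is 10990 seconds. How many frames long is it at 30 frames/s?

Frames = 10990 × 30 = 329700.

329700 frames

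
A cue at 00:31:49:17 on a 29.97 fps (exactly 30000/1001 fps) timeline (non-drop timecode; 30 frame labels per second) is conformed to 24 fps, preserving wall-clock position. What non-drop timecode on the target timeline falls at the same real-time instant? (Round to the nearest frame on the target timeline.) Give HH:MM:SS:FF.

00:31:51:11

Source frame index: (0×3600 + 31×60 + 49) × 30 + 17 = 57287.
Real time: 57287 / (30000/1001) = 57344287/30000 s.
Target frame: (57344287/30000) × (24) = 57344287/1250 ≈ 45875.430 → 45875.
At 24 labels/s: frame 45875 → 00:31:51:11.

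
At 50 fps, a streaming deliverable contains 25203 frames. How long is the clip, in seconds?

Running time = 25203 / (50) = 504.06 s.

504.06 seconds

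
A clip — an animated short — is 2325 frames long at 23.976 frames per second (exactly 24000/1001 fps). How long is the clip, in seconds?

Running time = 2325 / (24000/1001) = 96.971875 s.

96.971875 seconds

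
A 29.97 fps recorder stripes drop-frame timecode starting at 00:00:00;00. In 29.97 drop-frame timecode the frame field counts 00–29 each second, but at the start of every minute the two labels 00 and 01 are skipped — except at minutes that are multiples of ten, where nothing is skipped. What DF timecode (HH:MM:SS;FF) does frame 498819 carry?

04:37:23;29

Ten DF minutes hold 17982 frames, so frame 498819 lies in block 27 (frames 485514–503495) with 13305 frames into that block.
The block's first minute is 1800 frames and the rest 1798 each; 13305 frames reaches minute 7, so 27 × 18 + 7 × 2 = 500 labels have been skipped so far.
Adding those back, label number 498819 + 500 = 499319 at 30 labels/s is 16643 s + 29 f = 4 h 37 min 23 s frame 29, i.e. 04:37:23;29.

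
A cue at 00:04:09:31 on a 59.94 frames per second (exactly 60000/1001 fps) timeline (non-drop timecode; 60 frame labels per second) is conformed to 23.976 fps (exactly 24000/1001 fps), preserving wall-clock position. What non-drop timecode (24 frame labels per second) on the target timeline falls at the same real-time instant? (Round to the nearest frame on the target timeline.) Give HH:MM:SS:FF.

00:04:09:12

Source frame index: (0×3600 + 4×60 + 9) × 60 + 31 = 14971.
Real time: 14971 / (60000/1001) = 14985971/60000 s.
Target frame: (14985971/60000) × (24000/1001) = 29942/5 ≈ 5988.400 → 5988.
At 24 labels/s: frame 5988 → 00:04:09:12.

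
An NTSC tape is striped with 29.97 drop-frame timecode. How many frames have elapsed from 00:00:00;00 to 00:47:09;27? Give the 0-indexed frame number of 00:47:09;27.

As if non-drop at 30 labels/s: (0 × 3600 + 47 × 60 + 9) × 30 + 27 = 84897.
Minute boundaries passed: 47; those not divisible by 10: 47 − 4 = 43; dropped labels = 2 × 43 = 86.
Actual frame index = 84897 − 86 = 84811.

84811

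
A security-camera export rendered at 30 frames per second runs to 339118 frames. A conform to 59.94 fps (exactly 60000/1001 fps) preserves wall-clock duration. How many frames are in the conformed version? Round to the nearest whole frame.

Frames at target rate = 339118 × (60000/1001) / (30) = 52172000/77 ≈ 677558.442.
Nearest whole frame: 677558.

677558 frames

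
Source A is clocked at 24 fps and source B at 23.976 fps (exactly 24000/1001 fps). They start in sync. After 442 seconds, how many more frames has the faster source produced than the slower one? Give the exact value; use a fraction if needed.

A emits 24 × 442 = 10608 frames; B emits 24000/1001 × 442 = 816000/77.
Difference = 816/77 frames (≈ 10.5974); B is behind A.

816/77 frames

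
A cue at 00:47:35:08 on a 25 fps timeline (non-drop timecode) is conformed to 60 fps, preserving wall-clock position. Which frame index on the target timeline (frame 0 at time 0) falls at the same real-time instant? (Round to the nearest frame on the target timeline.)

frame 171319

Source frame index: (0×3600 + 47×60 + 35) × 25 + 8 = 71383.
Real time: 71383 / (25) = 71383/25 s.
Target frame: (71383/25) × (60) = 856596/5 ≈ 171319.200 → 171319.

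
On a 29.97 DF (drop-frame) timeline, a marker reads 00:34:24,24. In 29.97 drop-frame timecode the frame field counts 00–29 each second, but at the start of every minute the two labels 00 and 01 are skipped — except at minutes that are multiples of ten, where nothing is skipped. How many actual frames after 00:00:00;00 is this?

Complete 10-minute blocks: 3, each 17982 frames → 53946.
Remaining 4 whole minutes in the current block: 1800 + 3 × 1798 = 7194 frames.
Within the current minute: 24 × 30 + 24 − 2 = 742 (labels ;00/;01 skipped at this minute). Total = 53946 + 7194 + 742 = 61882.

61882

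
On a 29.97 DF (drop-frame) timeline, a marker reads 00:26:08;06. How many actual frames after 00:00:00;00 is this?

46998

As if non-drop at 30 labels/s: (0 × 3600 + 26 × 60 + 8) × 30 + 6 = 47046.
Minute boundaries passed: 26; those not divisible by 10: 26 − 2 = 24; dropped labels = 2 × 24 = 48.
Actual frame index = 47046 − 48 = 46998.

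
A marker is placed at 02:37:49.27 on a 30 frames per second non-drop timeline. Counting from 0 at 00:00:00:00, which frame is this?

frame 284097

Total seconds to the label: (2 × 3600 + 37 × 60 + 49) = 9469.
Frame index = 9469 × 30 + 27 = 284097.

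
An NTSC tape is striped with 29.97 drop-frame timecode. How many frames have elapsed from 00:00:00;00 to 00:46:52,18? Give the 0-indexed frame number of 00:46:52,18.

As if non-drop at 30 labels/s: (0 × 3600 + 46 × 60 + 52) × 30 + 18 = 84378.
Minute boundaries passed: 46; those not divisible by 10: 46 − 4 = 42; dropped labels = 2 × 42 = 84.
Actual frame index = 84378 − 84 = 84294.

84294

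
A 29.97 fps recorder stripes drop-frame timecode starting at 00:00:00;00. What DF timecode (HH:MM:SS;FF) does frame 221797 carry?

Ten DF minutes hold 17982 frames, so frame 221797 lies in block 12 (frames 215784–233765) with 6013 frames into that block.
The block's first minute is 1800 frames and the rest 1798 each; 6013 frames reaches minute 3, so 12 × 18 + 3 × 2 = 222 labels have been skipped so far.
Adding those back, label number 221797 + 222 = 222019 at 30 labels/s is 7400 s + 19 f = 2 h 3 min 20 s frame 19, i.e. 02:03:20;19.

02:03:20;19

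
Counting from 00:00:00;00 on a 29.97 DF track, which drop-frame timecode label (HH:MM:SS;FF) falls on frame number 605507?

Each 10-minute DF block holds 10 × 60 × 30 − 9 × 2 = 17982 frames. 605507 ÷ 17982 → 33 full blocks, remainder 12101.
Within the partial block the first minute is 1800 frames and each further minute 1798, so 6 further minute boundaries passed. Total skipped labels = 18 × 33 + 2 × 6 = 606.
Non-drop label index = 605507 + 606 = 606113; at 30 labels/s that is 05:36:43:23, i.e. DF 05:36:43;23.

05:36:43;23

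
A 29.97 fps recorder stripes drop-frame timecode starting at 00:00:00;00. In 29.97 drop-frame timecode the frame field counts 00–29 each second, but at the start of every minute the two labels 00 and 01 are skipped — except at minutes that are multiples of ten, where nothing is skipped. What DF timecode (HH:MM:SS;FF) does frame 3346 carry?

00:01:51;18

Each 10-minute DF block holds 10 × 60 × 30 − 9 × 2 = 17982 frames. 3346 ÷ 17982 → 0 full blocks, remainder 3346.
Within the partial block the first minute is 1800 frames and each further minute 1798, so 1 further minute boundary passed. Total skipped labels = 18 × 0 + 2 × 1 = 2.
Non-drop label index = 3346 + 2 = 3348; at 30 labels/s that is 00:01:51:18, i.e. DF 00:01:51;18.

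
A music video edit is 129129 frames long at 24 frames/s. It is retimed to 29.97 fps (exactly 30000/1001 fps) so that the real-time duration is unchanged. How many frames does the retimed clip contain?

Target frames = source frames × (target rate / source rate) = 129129 × (30000/1001)/(24) = 129129 × 1250/1001 = 161250.

161250 frames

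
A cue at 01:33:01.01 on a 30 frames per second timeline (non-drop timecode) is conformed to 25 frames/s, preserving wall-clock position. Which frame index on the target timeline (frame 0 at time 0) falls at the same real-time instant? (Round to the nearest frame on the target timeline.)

Source frame index: (1×3600 + 33×60 + 1) × 30 + 1 = 167431.
Real time: 167431 / (30) = 167431/30 s.
Target frame: (167431/30) × (25) = 837155/6 ≈ 139525.833 → 139526.

frame 139526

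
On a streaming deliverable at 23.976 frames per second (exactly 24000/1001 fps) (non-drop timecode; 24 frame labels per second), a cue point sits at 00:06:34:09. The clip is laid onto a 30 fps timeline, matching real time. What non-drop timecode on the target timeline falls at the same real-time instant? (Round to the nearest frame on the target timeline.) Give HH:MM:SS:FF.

00:06:34:23

Source frame index: (0×3600 + 6×60 + 34) × 24 + 9 = 9465.
Real time: 9465 / (24000/1001) = 631631/1600 s.
Target frame: (631631/1600) × (30) = 1894893/160 ≈ 11843.081 → 11843.
At 30 labels/s: frame 11843 → 00:06:34:23.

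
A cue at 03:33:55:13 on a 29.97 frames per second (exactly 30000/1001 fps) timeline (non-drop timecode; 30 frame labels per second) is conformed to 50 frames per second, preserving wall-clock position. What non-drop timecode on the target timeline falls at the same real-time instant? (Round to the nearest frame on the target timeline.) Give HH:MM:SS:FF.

03:34:08:13

Source frame index: (3×3600 + 33×60 + 55) × 30 + 13 = 385063.
Real time: 385063 / (30000/1001) = 385448063/30000 s.
Target frame: (385448063/30000) × (50) = 385448063/600 ≈ 642413.438 → 642413.
At 50 labels/s: frame 642413 → 03:34:08:13.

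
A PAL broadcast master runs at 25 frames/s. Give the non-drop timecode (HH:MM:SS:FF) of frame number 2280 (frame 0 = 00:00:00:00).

00:01:31:05

2280 ÷ 25 = 91 full seconds, remainder 5 frames.
91 s = 0 h 1 min 31 s.
Timecode: 00:01:31:05.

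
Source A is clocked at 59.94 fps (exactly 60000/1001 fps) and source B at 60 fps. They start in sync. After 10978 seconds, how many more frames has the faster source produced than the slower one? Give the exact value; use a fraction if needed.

59880/91 frames

A emits 60000/1001 × 10978 = 59880000/91 frames; B emits 60 × 10978 = 658680.
Difference = 59880/91 frames (≈ 658.0220); B is ahead of A.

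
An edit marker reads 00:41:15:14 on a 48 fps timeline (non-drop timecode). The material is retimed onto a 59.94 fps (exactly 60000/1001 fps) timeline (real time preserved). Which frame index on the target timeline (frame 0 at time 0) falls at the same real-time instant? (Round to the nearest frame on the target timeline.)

Source frame index: (0×3600 + 41×60 + 15) × 48 + 14 = 118814.
Real time: 118814 / (48) = 59407/24 s.
Target frame: (59407/24) × (60000/1001) = 148517500/1001 ≈ 148369.131 → 148369.

frame 148369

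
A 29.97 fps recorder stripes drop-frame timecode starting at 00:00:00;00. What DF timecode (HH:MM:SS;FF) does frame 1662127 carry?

Ten DF minutes hold 17982 frames, so frame 1662127 lies in block 92 (frames 1654344–1672325) with 7783 frames into that block.
The block's first minute is 1800 frames and the rest 1798 each; 7783 frames reaches minute 4, so 92 × 18 + 4 × 2 = 1664 labels have been skipped so far.
Adding those back, label number 1662127 + 1664 = 1663791 at 30 labels/s is 55459 s + 21 f = 15 h 24 min 19 s frame 21, i.e. 15:24:19;21.

15:24:19;21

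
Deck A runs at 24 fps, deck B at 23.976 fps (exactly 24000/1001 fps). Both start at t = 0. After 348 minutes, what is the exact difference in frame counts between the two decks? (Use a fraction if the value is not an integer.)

501120/1001 frames

348 min = 20880 s.
A emits 24 × 20880 = 501120 frames; B emits 24000/1001 × 20880 = 501120000/1001.
Difference = 501120/1001 frames (≈ 500.6194); B is behind A.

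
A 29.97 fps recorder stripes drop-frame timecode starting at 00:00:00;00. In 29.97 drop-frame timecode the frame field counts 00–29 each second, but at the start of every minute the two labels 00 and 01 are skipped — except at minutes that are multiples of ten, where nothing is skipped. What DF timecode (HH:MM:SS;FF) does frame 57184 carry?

Ten DF minutes hold 17982 frames, so frame 57184 lies in block 3 (frames 53946–71927) with 3238 frames into that block.
The block's first minute is 1800 frames and the rest 1798 each; 3238 frames reaches minute 1, so 3 × 18 + 1 × 2 = 56 labels have been skipped so far.
Adding those back, label number 57184 + 56 = 57240 at 30 labels/s is 1908 s + 0 f = 0 h 31 min 48 s frame 0, i.e. 00:31:48;00.

00:31:48;00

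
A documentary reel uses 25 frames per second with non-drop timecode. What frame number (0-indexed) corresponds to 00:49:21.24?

Total seconds to the label: (0 × 3600 + 49 × 60 + 21) = 2961.
Frame index = 2961 × 25 + 24 = 74049.

frame 74049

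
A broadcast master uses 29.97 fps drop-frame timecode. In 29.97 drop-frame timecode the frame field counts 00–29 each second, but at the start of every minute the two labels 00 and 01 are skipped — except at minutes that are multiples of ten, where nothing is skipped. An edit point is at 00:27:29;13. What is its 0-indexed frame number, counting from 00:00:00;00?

49433

Complete 10-minute blocks: 2, each 17982 frames → 35964.
Remaining 7 whole minutes in the current block: 1800 + 6 × 1798 = 12588 frames.
Within the current minute: 29 × 30 + 13 − 2 = 881 (labels ;00/;01 skipped at this minute). Total = 35964 + 12588 + 881 = 49433.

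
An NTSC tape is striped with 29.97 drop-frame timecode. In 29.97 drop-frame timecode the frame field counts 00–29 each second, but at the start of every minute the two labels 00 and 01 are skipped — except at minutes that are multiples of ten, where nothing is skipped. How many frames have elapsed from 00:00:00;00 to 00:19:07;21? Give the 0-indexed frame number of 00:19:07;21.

Complete 10-minute blocks: 1, each 17982 frames → 17982.
Remaining 9 whole minutes in the current block: 1800 + 8 × 1798 = 16184 frames.
Within the current minute: 7 × 30 + 21 − 2 = 229 (labels ;00/;01 skipped at this minute). Total = 17982 + 16184 + 229 = 34395.

34395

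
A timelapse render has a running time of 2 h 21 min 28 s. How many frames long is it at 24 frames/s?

2 h 21 min 28 s = 8488 s.
Frames = 8488 × 24 = 203712.

203712 frames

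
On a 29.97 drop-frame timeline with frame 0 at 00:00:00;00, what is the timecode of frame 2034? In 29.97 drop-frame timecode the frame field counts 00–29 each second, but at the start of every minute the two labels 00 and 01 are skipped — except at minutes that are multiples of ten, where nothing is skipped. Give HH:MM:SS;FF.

00:01:07;26

Ten DF minutes hold 17982 frames, so frame 2034 lies in block 0 (frames 0–17981) with 2034 frames into that block.
The block's first minute is 1800 frames and the rest 1798 each; 2034 frames reaches minute 1, so 0 × 18 + 1 × 2 = 2 labels have been skipped so far.
Adding those back, label number 2034 + 2 = 2036 at 30 labels/s is 67 s + 26 f = 0 h 1 min 7 s frame 26, i.e. 00:01:07;26.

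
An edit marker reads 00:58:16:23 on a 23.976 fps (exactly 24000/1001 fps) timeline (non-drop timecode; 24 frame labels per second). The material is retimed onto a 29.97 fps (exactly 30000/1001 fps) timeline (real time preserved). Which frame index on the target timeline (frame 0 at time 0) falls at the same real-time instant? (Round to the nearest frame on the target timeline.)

frame 104909

Source frame index: (0×3600 + 58×60 + 16) × 24 + 23 = 83927.
Real time: 83927 / (24000/1001) = 84010927/24000 s.
Target frame: (84010927/24000) × (30000/1001) = 419635/4 ≈ 104908.750 → 104909.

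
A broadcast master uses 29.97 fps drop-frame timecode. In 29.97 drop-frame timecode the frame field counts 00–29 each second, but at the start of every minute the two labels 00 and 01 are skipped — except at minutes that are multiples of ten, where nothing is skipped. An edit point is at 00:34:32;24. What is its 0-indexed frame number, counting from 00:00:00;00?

62122

Complete 10-minute blocks: 3, each 17982 frames → 53946.
Remaining 4 whole minutes in the current block: 1800 + 3 × 1798 = 7194 frames.
Within the current minute: 32 × 30 + 24 − 2 = 982 (labels ;00/;01 skipped at this minute). Total = 53946 + 7194 + 982 = 62122.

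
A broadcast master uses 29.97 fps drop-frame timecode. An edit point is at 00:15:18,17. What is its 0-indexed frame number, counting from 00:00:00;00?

Complete 10-minute blocks: 1, each 17982 frames → 17982.
Remaining 5 whole minutes in the current block: 1800 + 4 × 1798 = 8992 frames.
Within the current minute: 18 × 30 + 17 − 2 = 555 (labels ;00/;01 skipped at this minute). Total = 17982 + 8992 + 555 = 27529.

27529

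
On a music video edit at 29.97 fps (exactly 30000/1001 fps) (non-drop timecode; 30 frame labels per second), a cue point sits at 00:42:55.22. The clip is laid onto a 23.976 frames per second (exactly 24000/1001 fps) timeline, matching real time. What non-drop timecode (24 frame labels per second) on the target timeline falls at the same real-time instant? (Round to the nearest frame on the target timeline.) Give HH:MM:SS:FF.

Source frame index: (0×3600 + 42×60 + 55) × 30 + 22 = 77272.
Real time: 77272 / (30000/1001) = 9668659/3750 s.
Target frame: (9668659/3750) × (24000/1001) = 309088/5 ≈ 61817.600 → 61818.
At 24 labels/s: frame 61818 → 00:42:55:18.

00:42:55:18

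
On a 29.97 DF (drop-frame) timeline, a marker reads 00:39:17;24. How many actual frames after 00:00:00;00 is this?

As if non-drop at 30 labels/s: (0 × 3600 + 39 × 60 + 17) × 30 + 24 = 70734.
Minute boundaries passed: 39; those not divisible by 10: 39 − 3 = 36; dropped labels = 2 × 36 = 72.
Actual frame index = 70734 − 72 = 70662.

70662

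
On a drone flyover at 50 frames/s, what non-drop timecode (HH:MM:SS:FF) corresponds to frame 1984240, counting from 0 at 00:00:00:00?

1984240 ÷ 50 = 39684 full seconds, remainder 40 frames.
39684 s = 11 h 1 min 24 s.
Timecode: 11:01:24:40.

11:01:24:40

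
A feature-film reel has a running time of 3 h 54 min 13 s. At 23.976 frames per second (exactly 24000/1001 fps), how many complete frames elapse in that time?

3 h 54 min 13 s = 14053 s.
Frames = 14053 × 24000/1001 = 25944000/77 ≈ 336935.0649.
Complete frames: 336935.

336935 frames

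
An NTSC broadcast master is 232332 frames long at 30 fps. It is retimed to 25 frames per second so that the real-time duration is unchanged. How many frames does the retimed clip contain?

193610 frames

Target frames = source frames × (target rate / source rate) = 232332 × (25)/(30) = 232332 × 5/6 = 193610.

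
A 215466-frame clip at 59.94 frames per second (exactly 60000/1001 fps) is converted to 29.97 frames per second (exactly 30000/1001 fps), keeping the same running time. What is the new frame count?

Frames at target rate = 215466 × (30000/1001) / (60000/1001) = 107733.

107733 frames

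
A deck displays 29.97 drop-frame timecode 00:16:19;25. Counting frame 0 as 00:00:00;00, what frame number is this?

29365

Complete 10-minute blocks: 1, each 17982 frames → 17982.
Remaining 6 whole minutes in the current block: 1800 + 5 × 1798 = 10790 frames.
Within the current minute: 19 × 30 + 25 − 2 = 593 (labels ;00/;01 skipped at this minute). Total = 17982 + 10790 + 593 = 29365.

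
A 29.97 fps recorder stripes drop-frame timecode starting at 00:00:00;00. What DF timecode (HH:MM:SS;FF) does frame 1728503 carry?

Each 10-minute DF block holds 10 × 60 × 30 − 9 × 2 = 17982 frames. 1728503 ÷ 17982 → 96 full blocks, remainder 2231.
Within the partial block the first minute is 1800 frames and each further minute 1798, so 1 further minute boundary passed. Total skipped labels = 18 × 96 + 2 × 1 = 1730.
Non-drop label index = 1728503 + 1730 = 1730233; at 30 labels/s that is 16:01:14:13, i.e. DF 16:01:14;13.

16:01:14;13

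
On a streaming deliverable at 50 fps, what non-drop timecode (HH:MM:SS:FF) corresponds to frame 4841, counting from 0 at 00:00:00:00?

4841 ÷ 50 = 96 full seconds, remainder 41 frames.
96 s = 0 h 1 min 36 s.
Timecode: 00:01:36:41.

00:01:36:41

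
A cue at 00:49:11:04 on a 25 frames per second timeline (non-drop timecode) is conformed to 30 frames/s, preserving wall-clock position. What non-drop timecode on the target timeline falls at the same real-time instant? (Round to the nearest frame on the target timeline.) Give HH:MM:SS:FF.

Source frame index: (0×3600 + 49×60 + 11) × 25 + 4 = 73779.
Real time: 73779 / (25) = 73779/25 s.
Target frame: (73779/25) × (30) = 442674/5 ≈ 88534.800 → 88535.
At 30 labels/s: frame 88535 → 00:49:11:05.

00:49:11:05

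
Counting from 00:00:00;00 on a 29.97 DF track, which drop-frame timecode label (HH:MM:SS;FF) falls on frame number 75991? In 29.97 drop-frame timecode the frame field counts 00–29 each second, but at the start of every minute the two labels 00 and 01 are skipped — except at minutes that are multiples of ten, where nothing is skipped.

Ten DF minutes hold 17982 frames, so frame 75991 lies in block 4 (frames 71928–89909) with 4063 frames into that block.
The block's first minute is 1800 frames and the rest 1798 each; 4063 frames reaches minute 2, so 4 × 18 + 2 × 2 = 76 labels have been skipped so far.
Adding those back, label number 75991 + 76 = 76067 at 30 labels/s is 2535 s + 17 f = 0 h 42 min 15 s frame 17, i.e. 00:42:15;17.

00:42:15;17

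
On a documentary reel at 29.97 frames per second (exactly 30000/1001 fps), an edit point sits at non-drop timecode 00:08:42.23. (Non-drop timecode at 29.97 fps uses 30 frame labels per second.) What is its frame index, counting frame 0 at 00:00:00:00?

15683

Total seconds to the label: (0 × 3600 + 8 × 60 + 42) = 522.
Frame index = 522 × 30 + 23 = 15683.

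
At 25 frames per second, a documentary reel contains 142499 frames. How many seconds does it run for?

Running time = 142499 / (25) = 5699.96 s.

5699.96 seconds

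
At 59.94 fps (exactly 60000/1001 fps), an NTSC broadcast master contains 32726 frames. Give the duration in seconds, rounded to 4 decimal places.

545.9788 seconds

Running time = 32726 × 1001/60000 = 16379363/30000 s ≈ 545.9788 s.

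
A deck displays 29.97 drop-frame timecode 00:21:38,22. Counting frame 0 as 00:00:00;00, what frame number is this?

As if non-drop at 30 labels/s: (0 × 3600 + 21 × 60 + 38) × 30 + 22 = 38962.
Minute boundaries passed: 21; those not divisible by 10: 21 − 2 = 19; dropped labels = 2 × 19 = 38.
Actual frame index = 38962 − 38 = 38924.

38924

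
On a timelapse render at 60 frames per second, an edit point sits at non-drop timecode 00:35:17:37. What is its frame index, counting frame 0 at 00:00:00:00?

Total seconds to the label: (0 × 3600 + 35 × 60 + 17) = 2117.
Frame index = 2117 × 60 + 37 = 127057.

frame 127057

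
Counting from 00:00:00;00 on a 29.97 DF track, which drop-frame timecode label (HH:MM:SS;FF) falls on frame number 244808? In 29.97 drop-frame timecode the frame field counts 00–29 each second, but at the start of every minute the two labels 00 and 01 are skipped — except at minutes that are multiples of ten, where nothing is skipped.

Ten DF minutes hold 17982 frames, so frame 244808 lies in block 13 (frames 233766–251747) with 11042 frames into that block.
The block's first minute is 1800 frames and the rest 1798 each; 11042 frames reaches minute 6, so 13 × 18 + 6 × 2 = 246 labels have been skipped so far.
Adding those back, label number 244808 + 246 = 245054 at 30 labels/s is 8168 s + 14 f = 2 h 16 min 8 s frame 14, i.e. 02:16:08;14.

02:16:08;14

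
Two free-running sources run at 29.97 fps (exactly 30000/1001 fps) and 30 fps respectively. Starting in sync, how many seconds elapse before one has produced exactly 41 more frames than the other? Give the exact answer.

41041/30 seconds

The gap grows by |30 − 30000/1001| = 30/1001 frames per second.
Time for a 41-frame gap: 41 ÷ (30/1001) = 41041/30 s.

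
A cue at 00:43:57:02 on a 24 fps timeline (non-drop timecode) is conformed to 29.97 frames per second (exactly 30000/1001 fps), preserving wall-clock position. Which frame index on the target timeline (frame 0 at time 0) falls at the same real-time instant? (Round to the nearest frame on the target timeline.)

Source frame index: (0×3600 + 43×60 + 57) × 24 + 2 = 63290.
Real time: 63290 / (24) = 31645/12 s.
Target frame: (31645/12) × (30000/1001) = 79112500/1001 ≈ 79033.467 → 79033.

frame 79033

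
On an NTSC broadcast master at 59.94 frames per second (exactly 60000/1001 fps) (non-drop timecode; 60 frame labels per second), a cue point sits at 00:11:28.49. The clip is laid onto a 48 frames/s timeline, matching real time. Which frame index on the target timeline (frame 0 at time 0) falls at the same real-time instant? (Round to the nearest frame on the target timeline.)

Source frame index: (0×3600 + 11×60 + 28) × 60 + 49 = 41329.
Real time: 41329 / (60000/1001) = 41370329/60000 s.
Target frame: (41370329/60000) × (48) = 41370329/1250 ≈ 33096.263 → 33096.

frame 33096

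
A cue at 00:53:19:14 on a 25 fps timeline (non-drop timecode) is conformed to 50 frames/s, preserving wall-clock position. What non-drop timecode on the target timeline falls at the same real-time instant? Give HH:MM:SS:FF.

Source frame index: (0×3600 + 53×60 + 19) × 25 + 14 = 79989.
Real time: 79989 / (25) = 79989/25 s.
Target frame: (79989/25) × (50) = 159978.
At 50 labels/s: frame 159978 → 00:53:19:28.

00:53:19:28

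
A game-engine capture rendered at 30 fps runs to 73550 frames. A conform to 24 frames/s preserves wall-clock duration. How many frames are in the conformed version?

Frames at target rate = 73550 × (24) / (30) = 58840.

58840 frames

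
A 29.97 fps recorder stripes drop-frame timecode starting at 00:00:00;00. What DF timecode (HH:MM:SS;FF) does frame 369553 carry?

03:25:30;23

Ten DF minutes hold 17982 frames, so frame 369553 lies in block 20 (frames 359640–377621) with 9913 frames into that block.
The block's first minute is 1800 frames and the rest 1798 each; 9913 frames reaches minute 5, so 20 × 18 + 5 × 2 = 370 labels have been skipped so far.
Adding those back, label number 369553 + 370 = 369923 at 30 labels/s is 12330 s + 23 f = 3 h 25 min 30 s frame 23, i.e. 03:25:30;23.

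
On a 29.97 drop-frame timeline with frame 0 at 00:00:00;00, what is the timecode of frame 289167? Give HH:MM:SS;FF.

Each 10-minute DF block holds 10 × 60 × 30 − 9 × 2 = 17982 frames. 289167 ÷ 17982 → 16 full blocks, remainder 1455.
Within the partial block the first minute is 1800 frames and each further minute 1798, so 0 further minute boundaries passed. Total skipped labels = 18 × 16 + 2 × 0 = 288.
Non-drop label index = 289167 + 288 = 289455; at 30 labels/s that is 02:40:48:15, i.e. DF 02:40:48;15.

02:40:48;15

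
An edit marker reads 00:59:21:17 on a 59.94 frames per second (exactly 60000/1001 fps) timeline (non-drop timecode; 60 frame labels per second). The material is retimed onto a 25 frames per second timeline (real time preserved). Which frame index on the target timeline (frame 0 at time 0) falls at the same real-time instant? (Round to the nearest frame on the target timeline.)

frame 89121

Source frame index: (0×3600 + 59×60 + 21) × 60 + 17 = 213677.
Real time: 213677 / (60000/1001) = 213890677/60000 s.
Target frame: (213890677/60000) × (25) = 213890677/2400 ≈ 89121.115 → 89121.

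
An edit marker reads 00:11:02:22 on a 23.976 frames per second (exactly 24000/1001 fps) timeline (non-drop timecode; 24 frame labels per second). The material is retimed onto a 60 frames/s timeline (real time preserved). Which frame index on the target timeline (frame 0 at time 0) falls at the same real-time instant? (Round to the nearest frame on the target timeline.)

frame 39815

Source frame index: (0×3600 + 11×60 + 2) × 24 + 22 = 15910.
Real time: 15910 / (24000/1001) = 1592591/2400 s.
Target frame: (1592591/2400) × (60) = 1592591/40 ≈ 39814.775 → 39815.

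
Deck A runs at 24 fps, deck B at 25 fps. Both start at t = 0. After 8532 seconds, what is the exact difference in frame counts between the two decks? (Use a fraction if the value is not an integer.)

8532 frames

A emits 24 × 8532 = 204768 frames; B emits 25 × 8532 = 213300.
Difference = 8532 frames; B is ahead of A.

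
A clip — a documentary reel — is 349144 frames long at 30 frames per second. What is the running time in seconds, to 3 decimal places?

Running time = 349144 × 1/30 = 174572/15 s ≈ 11638.133 s.

11638.133 seconds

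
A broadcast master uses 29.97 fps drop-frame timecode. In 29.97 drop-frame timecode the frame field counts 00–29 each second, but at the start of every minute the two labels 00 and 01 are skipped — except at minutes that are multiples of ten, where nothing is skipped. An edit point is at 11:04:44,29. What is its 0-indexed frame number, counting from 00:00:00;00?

1195353

Complete 10-minute blocks: 66, each 17982 frames → 1186812.
Remaining 4 whole minutes in the current block: 1800 + 3 × 1798 = 7194 frames.
Within the current minute: 44 × 30 + 29 − 2 = 1347 (labels ;00/;01 skipped at this minute). Total = 1186812 + 7194 + 1347 = 1195353.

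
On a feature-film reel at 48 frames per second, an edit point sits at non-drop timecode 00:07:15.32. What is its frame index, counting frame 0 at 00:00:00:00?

frame 20912

Total seconds to the label: (0 × 3600 + 7 × 60 + 15) = 435.
Frame index = 435 × 48 + 32 = 20912.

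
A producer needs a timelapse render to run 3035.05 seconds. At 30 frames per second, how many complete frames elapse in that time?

91051 frames

Frames = 3035.05 × 30 = 182103/2 ≈ 91051.5000.
Complete frames: 91051.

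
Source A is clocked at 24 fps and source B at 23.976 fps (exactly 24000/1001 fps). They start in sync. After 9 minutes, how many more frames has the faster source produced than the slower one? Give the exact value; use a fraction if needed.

12960/1001 frames

9 min = 540 s.
A emits 24 × 540 = 12960 frames; B emits 24000/1001 × 540 = 12960000/1001.
Difference = 12960/1001 frames (≈ 12.9471); B is behind A.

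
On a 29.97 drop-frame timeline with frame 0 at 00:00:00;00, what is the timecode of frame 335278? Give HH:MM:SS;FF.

Each 10-minute DF block holds 10 × 60 × 30 − 9 × 2 = 17982 frames. 335278 ÷ 17982 → 18 full blocks, remainder 11602.
Within the partial block the first minute is 1800 frames and each further minute 1798, so 6 further minute boundaries passed. Total skipped labels = 18 × 18 + 2 × 6 = 336.
Non-drop label index = 335278 + 336 = 335614; at 30 labels/s that is 03:06:27:04, i.e. DF 03:06:27;04.

03:06:27;04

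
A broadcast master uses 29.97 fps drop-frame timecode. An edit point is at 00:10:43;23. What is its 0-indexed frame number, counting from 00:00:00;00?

19295

Complete 10-minute blocks: 1, each 17982 frames → 17982.
Remaining 0 whole minutes in the current block: 0 frames.
Within the current minute: 43 × 30 + 23 = 1313. Total = 17982 + 0 + 1313 = 19295.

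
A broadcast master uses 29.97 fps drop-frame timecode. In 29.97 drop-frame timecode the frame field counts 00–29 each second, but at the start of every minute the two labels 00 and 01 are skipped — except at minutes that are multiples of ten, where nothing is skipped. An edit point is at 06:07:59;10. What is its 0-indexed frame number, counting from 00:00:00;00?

661718

Complete 10-minute blocks: 36, each 17982 frames → 647352.
Remaining 7 whole minutes in the current block: 1800 + 6 × 1798 = 12588 frames.
Within the current minute: 59 × 30 + 10 − 2 = 1778 (labels ;00/;01 skipped at this minute). Total = 647352 + 12588 + 1778 = 661718.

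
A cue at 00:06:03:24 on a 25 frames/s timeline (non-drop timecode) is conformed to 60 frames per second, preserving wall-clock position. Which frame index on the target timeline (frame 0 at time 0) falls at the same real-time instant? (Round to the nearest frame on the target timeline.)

Source frame index: (0×3600 + 6×60 + 3) × 25 + 24 = 9099.
Real time: 9099 / (25) = 9099/25 s.
Target frame: (9099/25) × (60) = 109188/5 ≈ 21837.600 → 21838.

frame 21838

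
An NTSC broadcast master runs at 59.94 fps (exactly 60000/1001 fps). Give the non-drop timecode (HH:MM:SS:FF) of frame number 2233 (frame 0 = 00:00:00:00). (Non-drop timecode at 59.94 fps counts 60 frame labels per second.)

2233 ÷ 60 = 37 full seconds, remainder 13 frames.
37 s = 0 h 0 min 37 s.
Timecode: 00:00:37:13.

00:00:37:13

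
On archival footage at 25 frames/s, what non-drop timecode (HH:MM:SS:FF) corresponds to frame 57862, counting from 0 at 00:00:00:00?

57862 ÷ 25 = 2314 full seconds, remainder 12 frames.
2314 s = 0 h 38 min 34 s.
Timecode: 00:38:34:12.

00:38:34:12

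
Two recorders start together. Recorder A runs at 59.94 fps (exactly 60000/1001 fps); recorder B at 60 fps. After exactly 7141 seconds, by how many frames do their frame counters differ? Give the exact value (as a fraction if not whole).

A emits 60000/1001 × 7141 = 428460000/1001 frames; B emits 60 × 7141 = 428460.
Difference = 428460/1001 frames (≈ 428.0320); B is ahead of A.

428460/1001 frames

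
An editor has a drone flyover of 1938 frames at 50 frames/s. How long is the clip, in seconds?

38.76 seconds

Running time = 1938 / (50) = 38.76 s.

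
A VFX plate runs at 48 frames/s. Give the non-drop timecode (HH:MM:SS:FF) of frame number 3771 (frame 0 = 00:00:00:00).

3771 ÷ 48 = 78 full seconds, remainder 27 frames.
78 s = 0 h 1 min 18 s.
Timecode: 00:01:18:27.

00:01:18:27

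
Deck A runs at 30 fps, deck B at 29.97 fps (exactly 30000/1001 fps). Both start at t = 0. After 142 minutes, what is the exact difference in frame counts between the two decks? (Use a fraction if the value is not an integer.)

142 min = 8520 s.
A emits 30 × 8520 = 255600 frames; B emits 30000/1001 × 8520 = 255600000/1001.
Difference = 255600/1001 frames (≈ 255.3447); B is behind A.

255600/1001 frames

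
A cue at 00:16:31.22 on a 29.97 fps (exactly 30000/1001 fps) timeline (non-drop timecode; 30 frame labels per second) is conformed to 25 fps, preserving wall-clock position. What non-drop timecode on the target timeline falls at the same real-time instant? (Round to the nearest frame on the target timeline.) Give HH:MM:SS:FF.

Source frame index: (0×3600 + 16×60 + 31) × 30 + 22 = 29752.
Real time: 29752 / (30000/1001) = 3722719/3750 s.
Target frame: (3722719/3750) × (25) = 3722719/150 ≈ 24818.127 → 24818.
At 25 labels/s: frame 24818 → 00:16:32:18.

00:16:32:18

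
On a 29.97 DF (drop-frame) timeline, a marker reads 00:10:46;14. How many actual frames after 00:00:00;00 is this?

19376

As if non-drop at 30 labels/s: (0 × 3600 + 10 × 60 + 46) × 30 + 14 = 19394.
Minute boundaries passed: 10; those not divisible by 10: 10 − 1 = 9; dropped labels = 2 × 9 = 18.
Actual frame index = 19394 − 18 = 19376.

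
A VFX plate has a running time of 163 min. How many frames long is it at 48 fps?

469440 frames

163 min = 9780 s.
Frames = 9780 × 48 = 469440.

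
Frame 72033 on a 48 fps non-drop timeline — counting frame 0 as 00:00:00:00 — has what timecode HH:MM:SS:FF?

72033 ÷ 48 = 1500 full seconds, remainder 33 frames.
1500 s = 0 h 25 min 0 s.
Timecode: 00:25:00:33.

00:25:00:33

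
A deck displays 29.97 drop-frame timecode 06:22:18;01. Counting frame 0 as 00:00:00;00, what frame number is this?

687453

As if non-drop at 30 labels/s: (6 × 3600 + 22 × 60 + 18) × 30 + 1 = 688141.
Minute boundaries passed: 382; those not divisible by 10: 382 − 38 = 344; dropped labels = 2 × 344 = 688.
Actual frame index = 688141 − 688 = 687453.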